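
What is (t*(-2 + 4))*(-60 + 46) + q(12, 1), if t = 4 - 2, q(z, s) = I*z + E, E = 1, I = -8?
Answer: -151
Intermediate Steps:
q(z, s) = 1 - 8*z (q(z, s) = -8*z + 1 = 1 - 8*z)
t = 2
(t*(-2 + 4))*(-60 + 46) + q(12, 1) = (2*(-2 + 4))*(-60 + 46) + (1 - 8*12) = (2*2)*(-14) + (1 - 96) = 4*(-14) - 95 = -56 - 95 = -151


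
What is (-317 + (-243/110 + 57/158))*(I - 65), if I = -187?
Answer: 349119792/4345 ≈ 80350.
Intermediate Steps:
(-317 + (-243/110 + 57/158))*(I - 65) = (-317 + (-243/110 + 57/158))*(-187 - 65) = (-317 + (-243*1/110 + 57*(1/158)))*(-252) = (-317 + (-243/110 + 57/158))*(-252) = (-317 - 8031/4345)*(-252) = -1385396/4345*(-252) = 349119792/4345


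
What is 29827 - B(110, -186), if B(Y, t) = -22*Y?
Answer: 32247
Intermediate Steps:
29827 - B(110, -186) = 29827 - (-22)*110 = 29827 - 1*(-2420) = 29827 + 2420 = 32247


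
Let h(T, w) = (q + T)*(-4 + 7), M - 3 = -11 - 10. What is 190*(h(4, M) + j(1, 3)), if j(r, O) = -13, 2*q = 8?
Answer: 2090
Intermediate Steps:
q = 4 (q = (½)*8 = 4)
M = -18 (M = 3 + (-11 - 10) = 3 - 21 = -18)
h(T, w) = 12 + 3*T (h(T, w) = (4 + T)*(-4 + 7) = (4 + T)*3 = 12 + 3*T)
190*(h(4, M) + j(1, 3)) = 190*((12 + 3*4) - 13) = 190*((12 + 12) - 13) = 190*(24 - 13) = 190*11 = 2090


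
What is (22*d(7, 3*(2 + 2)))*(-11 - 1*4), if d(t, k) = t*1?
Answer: -2310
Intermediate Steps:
d(t, k) = t
(22*d(7, 3*(2 + 2)))*(-11 - 1*4) = (22*7)*(-11 - 1*4) = 154*(-11 - 4) = 154*(-15) = -2310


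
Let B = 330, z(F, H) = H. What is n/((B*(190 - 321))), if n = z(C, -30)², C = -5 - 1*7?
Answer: -30/1441 ≈ -0.020819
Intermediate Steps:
C = -12 (C = -5 - 7 = -12)
n = 900 (n = (-30)² = 900)
n/((B*(190 - 321))) = 900/((330*(190 - 321))) = 900/((330*(-131))) = 900/(-43230) = 900*(-1/43230) = -30/1441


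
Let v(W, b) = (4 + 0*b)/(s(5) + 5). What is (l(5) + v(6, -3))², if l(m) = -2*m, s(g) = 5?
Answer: 2304/25 ≈ 92.160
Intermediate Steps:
v(W, b) = ⅖ (v(W, b) = (4 + 0*b)/(5 + 5) = (4 + 0)/10 = 4*(⅒) = ⅖)
(l(5) + v(6, -3))² = (-2*5 + ⅖)² = (-10 + ⅖)² = (-48/5)² = 2304/25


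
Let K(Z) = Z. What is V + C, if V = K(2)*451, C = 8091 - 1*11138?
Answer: -2145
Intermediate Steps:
C = -3047 (C = 8091 - 11138 = -3047)
V = 902 (V = 2*451 = 902)
V + C = 902 - 3047 = -2145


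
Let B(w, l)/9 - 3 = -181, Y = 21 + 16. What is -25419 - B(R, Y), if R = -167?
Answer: -23817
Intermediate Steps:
Y = 37
B(w, l) = -1602 (B(w, l) = 27 + 9*(-181) = 27 - 1629 = -1602)
-25419 - B(R, Y) = -25419 - 1*(-1602) = -25419 + 1602 = -23817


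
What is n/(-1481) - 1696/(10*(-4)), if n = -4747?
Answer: 337707/7405 ≈ 45.605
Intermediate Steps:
n/(-1481) - 1696/(10*(-4)) = -4747/(-1481) - 1696/(10*(-4)) = -4747*(-1/1481) - 1696/(-40) = 4747/1481 - 1696*(-1/40) = 4747/1481 + 212/5 = 337707/7405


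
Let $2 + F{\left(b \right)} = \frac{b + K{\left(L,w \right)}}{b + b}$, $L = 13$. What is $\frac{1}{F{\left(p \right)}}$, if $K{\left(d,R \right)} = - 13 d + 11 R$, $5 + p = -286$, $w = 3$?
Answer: $- \frac{582}{737} \approx -0.78969$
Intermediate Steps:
$p = -291$ ($p = -5 - 286 = -291$)
$F{\left(b \right)} = -2 + \frac{-136 + b}{2 b}$ ($F{\left(b \right)} = -2 + \frac{b + \left(\left(-13\right) 13 + 11 \cdot 3\right)}{b + b} = -2 + \frac{b + \left(-169 + 33\right)}{2 b} = -2 + \left(b - 136\right) \frac{1}{2 b} = -2 + \left(-136 + b\right) \frac{1}{2 b} = -2 + \frac{-136 + b}{2 b}$)
$\frac{1}{F{\left(p \right)}} = \frac{1}{- \frac{3}{2} - \frac{68}{-291}} = \frac{1}{- \frac{3}{2} - - \frac{68}{291}} = \frac{1}{- \frac{3}{2} + \frac{68}{291}} = \frac{1}{- \frac{737}{582}} = - \frac{582}{737}$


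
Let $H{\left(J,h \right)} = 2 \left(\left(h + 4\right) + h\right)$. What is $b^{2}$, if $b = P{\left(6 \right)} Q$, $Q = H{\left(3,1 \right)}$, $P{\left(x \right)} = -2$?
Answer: $576$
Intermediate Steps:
$H{\left(J,h \right)} = 8 + 4 h$ ($H{\left(J,h \right)} = 2 \left(\left(4 + h\right) + h\right) = 2 \left(4 + 2 h\right) = 8 + 4 h$)
$Q = 12$ ($Q = 8 + 4 \cdot 1 = 8 + 4 = 12$)
$b = -24$ ($b = \left(-2\right) 12 = -24$)
$b^{2} = \left(-24\right)^{2} = 576$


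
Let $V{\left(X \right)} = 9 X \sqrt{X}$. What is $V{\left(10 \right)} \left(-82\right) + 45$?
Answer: $45 - 7380 \sqrt{10} \approx -23293.0$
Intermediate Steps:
$V{\left(X \right)} = 9 X^{\frac{3}{2}}$
$V{\left(10 \right)} \left(-82\right) + 45 = 9 \cdot 10^{\frac{3}{2}} \left(-82\right) + 45 = 9 \cdot 10 \sqrt{10} \left(-82\right) + 45 = 90 \sqrt{10} \left(-82\right) + 45 = - 7380 \sqrt{10} + 45 = 45 - 7380 \sqrt{10}$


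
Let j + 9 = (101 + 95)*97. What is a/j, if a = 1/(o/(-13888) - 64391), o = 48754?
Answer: -224/274106309853 ≈ -8.1720e-10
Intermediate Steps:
j = 19003 (j = -9 + (101 + 95)*97 = -9 + 196*97 = -9 + 19012 = 19003)
a = -6944/447155481 (a = 1/(48754/(-13888) - 64391) = 1/(48754*(-1/13888) - 64391) = 1/(-24377/6944 - 64391) = 1/(-447155481/6944) = -6944/447155481 ≈ -1.5529e-5)
a/j = -6944/447155481/19003 = -6944/447155481*1/19003 = -224/274106309853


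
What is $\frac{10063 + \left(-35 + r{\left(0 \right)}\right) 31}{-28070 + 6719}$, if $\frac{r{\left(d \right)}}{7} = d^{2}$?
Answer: $- \frac{8978}{21351} \approx -0.4205$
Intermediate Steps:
$r{\left(d \right)} = 7 d^{2}$
$\frac{10063 + \left(-35 + r{\left(0 \right)}\right) 31}{-28070 + 6719} = \frac{10063 + \left(-35 + 7 \cdot 0^{2}\right) 31}{-28070 + 6719} = \frac{10063 + \left(-35 + 7 \cdot 0\right) 31}{-21351} = \left(10063 + \left(-35 + 0\right) 31\right) \left(- \frac{1}{21351}\right) = \left(10063 - 1085\right) \left(- \frac{1}{21351}\right) = 8978 \left(- \frac{1}{21351}\right) = - \frac{8978}{21351}$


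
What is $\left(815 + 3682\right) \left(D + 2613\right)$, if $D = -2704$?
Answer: $-409227$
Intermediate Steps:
$\left(815 + 3682\right) \left(D + 2613\right) = \left(815 + 3682\right) \left(-2704 + 2613\right) = 4497 \left(-91\right) = -409227$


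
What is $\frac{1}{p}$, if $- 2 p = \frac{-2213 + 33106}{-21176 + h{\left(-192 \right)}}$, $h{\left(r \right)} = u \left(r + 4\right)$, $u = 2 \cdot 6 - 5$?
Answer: $\frac{44984}{30893} \approx 1.4561$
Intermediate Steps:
$u = 7$ ($u = 12 - 5 = 7$)
$h{\left(r \right)} = 28 + 7 r$ ($h{\left(r \right)} = 7 \left(r + 4\right) = 7 \left(4 + r\right) = 28 + 7 r$)
$p = \frac{30893}{44984}$ ($p = - \frac{\left(-2213 + 33106\right) \frac{1}{-21176 + \left(28 + 7 \left(-192\right)\right)}}{2} = - \frac{30893 \frac{1}{-21176 + \left(28 - 1344\right)}}{2} = - \frac{30893 \frac{1}{-21176 - 1316}}{2} = - \frac{30893 \frac{1}{-22492}}{2} = - \frac{30893 \left(- \frac{1}{22492}\right)}{2} = \left(- \frac{1}{2}\right) \left(- \frac{30893}{22492}\right) = \frac{30893}{44984} \approx 0.68676$)
$\frac{1}{p} = \frac{1}{\frac{30893}{44984}} = \frac{44984}{30893}$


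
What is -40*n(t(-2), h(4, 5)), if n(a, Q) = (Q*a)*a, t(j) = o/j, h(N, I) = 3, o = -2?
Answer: -120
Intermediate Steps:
t(j) = -2/j
n(a, Q) = Q*a²
-40*n(t(-2), h(4, 5)) = -120*(-2/(-2))² = -120*(-2*(-½))² = -120*1² = -120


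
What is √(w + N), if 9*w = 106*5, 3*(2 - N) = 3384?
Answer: 98*I/3 ≈ 32.667*I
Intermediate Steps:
N = -1126 (N = 2 - ⅓*3384 = 2 - 1128 = -1126)
w = 530/9 (w = (106*5)/9 = (⅑)*530 = 530/9 ≈ 58.889)
√(w + N) = √(530/9 - 1126) = √(-9604/9) = 98*I/3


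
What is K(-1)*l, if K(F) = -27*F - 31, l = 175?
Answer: -700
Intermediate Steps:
K(F) = -31 - 27*F
K(-1)*l = (-31 - 27*(-1))*175 = (-31 + 27)*175 = -4*175 = -700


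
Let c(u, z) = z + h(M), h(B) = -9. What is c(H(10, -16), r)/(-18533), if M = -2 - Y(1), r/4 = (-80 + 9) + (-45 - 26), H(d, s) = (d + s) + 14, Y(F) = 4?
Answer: 577/18533 ≈ 0.031134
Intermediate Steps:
H(d, s) = 14 + d + s
r = -568 (r = 4*((-80 + 9) + (-45 - 26)) = 4*(-71 - 71) = 4*(-142) = -568)
M = -6 (M = -2 - 1*4 = -2 - 4 = -6)
c(u, z) = -9 + z (c(u, z) = z - 9 = -9 + z)
c(H(10, -16), r)/(-18533) = (-9 - 568)/(-18533) = -577*(-1/18533) = 577/18533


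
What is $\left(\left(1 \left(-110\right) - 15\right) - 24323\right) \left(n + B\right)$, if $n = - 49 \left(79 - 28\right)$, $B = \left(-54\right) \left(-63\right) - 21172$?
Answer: $495536512$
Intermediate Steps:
$B = -17770$ ($B = 3402 - 21172 = -17770$)
$n = -2499$ ($n = \left(-49\right) 51 = -2499$)
$\left(\left(1 \left(-110\right) - 15\right) - 24323\right) \left(n + B\right) = \left(\left(1 \left(-110\right) - 15\right) - 24323\right) \left(-2499 - 17770\right) = \left(\left(-110 - 15\right) - 24323\right) \left(-20269\right) = \left(-125 - 24323\right) \left(-20269\right) = \left(-24448\right) \left(-20269\right) = 495536512$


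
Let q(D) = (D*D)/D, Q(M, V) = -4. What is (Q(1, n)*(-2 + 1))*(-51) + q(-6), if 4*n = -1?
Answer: -210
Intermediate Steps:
n = -¼ (n = (¼)*(-1) = -¼ ≈ -0.25000)
q(D) = D (q(D) = D²/D = D)
(Q(1, n)*(-2 + 1))*(-51) + q(-6) = -4*(-2 + 1)*(-51) - 6 = -4*(-1)*(-51) - 6 = 4*(-51) - 6 = -204 - 6 = -210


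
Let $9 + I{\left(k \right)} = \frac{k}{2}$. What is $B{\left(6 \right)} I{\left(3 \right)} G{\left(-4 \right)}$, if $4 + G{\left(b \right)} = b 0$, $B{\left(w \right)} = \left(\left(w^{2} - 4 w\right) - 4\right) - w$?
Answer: $60$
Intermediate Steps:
$B{\left(w \right)} = -4 + w^{2} - 5 w$ ($B{\left(w \right)} = \left(-4 + w^{2} - 4 w\right) - w = -4 + w^{2} - 5 w$)
$G{\left(b \right)} = -4$ ($G{\left(b \right)} = -4 + b 0 = -4 + 0 = -4$)
$I{\left(k \right)} = -9 + \frac{k}{2}$
$B{\left(6 \right)} I{\left(3 \right)} G{\left(-4 \right)} = \left(-4 + 6^{2} - 30\right) \left(-9 + \frac{1}{2} \cdot 3\right) \left(-4\right) = \left(-4 + 36 - 30\right) \left(-9 + \frac{3}{2}\right) \left(-4\right) = 2 \left(- \frac{15}{2}\right) \left(-4\right) = \left(-15\right) \left(-4\right) = 60$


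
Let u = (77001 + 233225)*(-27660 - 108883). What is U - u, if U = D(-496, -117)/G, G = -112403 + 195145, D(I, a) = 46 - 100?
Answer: 1752441996452351/41371 ≈ 4.2359e+10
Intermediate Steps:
D(I, a) = -54
G = 82742
u = -42359188718 (u = 310226*(-136543) = -42359188718)
U = -27/41371 (U = -54/82742 = -54*1/82742 = -27/41371 ≈ -0.00065263)
U - u = -27/41371 - 1*(-42359188718) = -27/41371 + 42359188718 = 1752441996452351/41371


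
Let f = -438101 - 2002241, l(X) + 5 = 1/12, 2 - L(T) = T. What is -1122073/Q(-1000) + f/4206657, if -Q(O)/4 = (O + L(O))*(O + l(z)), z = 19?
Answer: -14219384888239/101456153526 ≈ -140.15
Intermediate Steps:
L(T) = 2 - T
l(X) = -59/12 (l(X) = -5 + 1/12 = -59/12)
f = -2440342
Q(O) = 118/3 - 8*O (Q(O) = -4*(O + (2 - O))*(O - 59/12) = -8*(-59/12 + O) = -4*(-59/6 + 2*O) = 118/3 - 8*O)
-1122073/Q(-1000) + f/4206657 = -1122073/(118/3 - 8*(-1000)) - 2440342/4206657 = -1122073/(118/3 + 8000) - 2440342*1/4206657 = -1122073/24118/3 - 2440342/4206657 = -1122073*3/24118 - 2440342/4206657 = -3366219/24118 - 2440342/4206657 = -14219384888239/101456153526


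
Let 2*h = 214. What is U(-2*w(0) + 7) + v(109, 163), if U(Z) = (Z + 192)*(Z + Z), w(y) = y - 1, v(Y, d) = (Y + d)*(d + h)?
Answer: 77058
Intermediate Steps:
h = 107 (h = (½)*214 = 107)
v(Y, d) = (107 + d)*(Y + d) (v(Y, d) = (Y + d)*(d + 107) = (Y + d)*(107 + d) = (107 + d)*(Y + d))
w(y) = -1 + y
U(Z) = 2*Z*(192 + Z) (U(Z) = (192 + Z)*(2*Z) = 2*Z*(192 + Z))
U(-2*w(0) + 7) + v(109, 163) = 2*(-2*(-1 + 0) + 7)*(192 + (-2*(-1 + 0) + 7)) + (163² + 107*109 + 107*163 + 109*163) = 2*(-2*(-1) + 7)*(192 + (-2*(-1) + 7)) + (26569 + 11663 + 17441 + 17767) = 2*(2 + 7)*(192 + (2 + 7)) + 73440 = 2*9*(192 + 9) + 73440 = 2*9*201 + 73440 = 3618 + 73440 = 77058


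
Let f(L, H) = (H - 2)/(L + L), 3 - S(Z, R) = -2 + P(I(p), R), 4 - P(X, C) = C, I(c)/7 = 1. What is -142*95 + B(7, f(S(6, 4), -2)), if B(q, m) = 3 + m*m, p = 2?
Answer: -337171/25 ≈ -13487.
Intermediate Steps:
I(c) = 7 (I(c) = 7*1 = 7)
P(X, C) = 4 - C
S(Z, R) = 1 + R (S(Z, R) = 3 - (-2 + (4 - R)) = 3 - (2 - R) = 3 + (-2 + R) = 1 + R)
f(L, H) = (-2 + H)/(2*L) (f(L, H) = (-2 + H)/((2*L)) = (-2 + H)*(1/(2*L)) = (-2 + H)/(2*L))
B(q, m) = 3 + m**2
-142*95 + B(7, f(S(6, 4), -2)) = -142*95 + (3 + ((-2 - 2)/(2*(1 + 4)))**2) = -13490 + (3 + ((1/2)*(-4)/5)**2) = -13490 + (3 + ((1/2)*(1/5)*(-4))**2) = -13490 + (3 + (-2/5)**2) = -13490 + (3 + 4/25) = -13490 + 79/25 = -337171/25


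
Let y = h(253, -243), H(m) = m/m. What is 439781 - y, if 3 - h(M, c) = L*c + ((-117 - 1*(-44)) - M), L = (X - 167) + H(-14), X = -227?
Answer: 534951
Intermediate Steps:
H(m) = 1
L = -393 (L = (-227 - 167) + 1 = -394 + 1 = -393)
h(M, c) = 76 + M + 393*c (h(M, c) = 3 - (-393*c + ((-117 - 1*(-44)) - M)) = 3 - (-393*c + ((-117 + 44) - M)) = 3 - (-393*c + (-73 - M)) = 3 - (-73 - M - 393*c) = 3 + (73 + M + 393*c) = 76 + M + 393*c)
y = -95170 (y = 76 + 253 + 393*(-243) = 76 + 253 - 95499 = -95170)
439781 - y = 439781 - 1*(-95170) = 439781 + 95170 = 534951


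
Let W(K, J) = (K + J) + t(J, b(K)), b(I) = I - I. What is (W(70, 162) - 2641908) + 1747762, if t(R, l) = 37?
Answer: -893877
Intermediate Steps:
b(I) = 0
W(K, J) = 37 + J + K (W(K, J) = (K + J) + 37 = (J + K) + 37 = 37 + J + K)
(W(70, 162) - 2641908) + 1747762 = ((37 + 162 + 70) - 2641908) + 1747762 = (269 - 2641908) + 1747762 = -2641639 + 1747762 = -893877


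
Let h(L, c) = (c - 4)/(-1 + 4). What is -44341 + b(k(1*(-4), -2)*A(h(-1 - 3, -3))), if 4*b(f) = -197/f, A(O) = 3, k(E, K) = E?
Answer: -2128171/48 ≈ -44337.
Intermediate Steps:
h(L, c) = -4/3 + c/3 (h(L, c) = (-4 + c)/3 = (-4 + c)*(⅓) = -4/3 + c/3)
b(f) = -197/(4*f) (b(f) = (-197/f)/4 = -197/(4*f))
-44341 + b(k(1*(-4), -2)*A(h(-1 - 3, -3))) = -44341 - 197/(4*((1*(-4))*3)) = -44341 - 197/(4*((-4*3))) = -44341 - 197/4/(-12) = -44341 - 197/4*(-1/12) = -44341 + 197/48 = -2128171/48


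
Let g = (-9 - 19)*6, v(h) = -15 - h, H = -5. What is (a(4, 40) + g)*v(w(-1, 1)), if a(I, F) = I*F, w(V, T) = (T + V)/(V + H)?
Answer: 120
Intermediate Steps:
w(V, T) = (T + V)/(-5 + V) (w(V, T) = (T + V)/(V - 5) = (T + V)/(-5 + V))
a(I, F) = F*I
g = -168 (g = -28*6 = -168)
(a(4, 40) + g)*v(w(-1, 1)) = (40*4 - 168)*(-15 - (1 - 1)/(-5 - 1)) = (160 - 168)*(-15 - 0/(-6)) = -8*(-15 - (-1)*0/6) = -8*(-15 - 1*0) = -8*(-15 + 0) = -8*(-15) = 120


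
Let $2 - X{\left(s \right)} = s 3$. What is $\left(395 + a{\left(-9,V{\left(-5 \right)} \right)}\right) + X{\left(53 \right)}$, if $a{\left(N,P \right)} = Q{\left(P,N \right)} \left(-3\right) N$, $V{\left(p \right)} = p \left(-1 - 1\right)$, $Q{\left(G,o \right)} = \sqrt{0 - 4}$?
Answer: $238 + 54 i \approx 238.0 + 54.0 i$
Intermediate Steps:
$X{\left(s \right)} = 2 - 3 s$ ($X{\left(s \right)} = 2 - s 3 = 2 - 3 s$)
$Q{\left(G,o \right)} = 2 i$ ($Q{\left(G,o \right)} = \sqrt{-4} = 2 i$)
$V{\left(p \right)} = - 2 p$ ($V{\left(p \right)} = p \left(-2\right) = - 2 p$)
$a{\left(N,P \right)} = - 6 i N$ ($a{\left(N,P \right)} = 2 i \left(-3\right) N = - 6 i N$)
$\left(395 + a{\left(-9,V{\left(-5 \right)} \right)}\right) + X{\left(53 \right)} = \left(395 - 6 i \left(-9\right)\right) + \left(2 - 159\right) = \left(395 + 54 i\right) + \left(2 - 159\right) = \left(395 + 54 i\right) - 157 = 238 + 54 i$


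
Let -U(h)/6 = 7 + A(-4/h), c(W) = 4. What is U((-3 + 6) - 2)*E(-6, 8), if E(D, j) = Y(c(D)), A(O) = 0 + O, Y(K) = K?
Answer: -72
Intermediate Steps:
A(O) = O
E(D, j) = 4
U(h) = -42 + 24/h (U(h) = -6*(7 - 4/h) = -42 + 24/h)
U((-3 + 6) - 2)*E(-6, 8) = (-42 + 24/((-3 + 6) - 2))*4 = (-42 + 24/(3 - 2))*4 = (-42 + 24/1)*4 = (-42 + 24*1)*4 = (-42 + 24)*4 = -18*4 = -72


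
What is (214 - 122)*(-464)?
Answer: -42688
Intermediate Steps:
(214 - 122)*(-464) = 92*(-464) = -42688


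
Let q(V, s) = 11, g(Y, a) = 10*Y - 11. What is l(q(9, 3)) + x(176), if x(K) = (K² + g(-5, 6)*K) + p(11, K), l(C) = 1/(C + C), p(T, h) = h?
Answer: 449153/22 ≈ 20416.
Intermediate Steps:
g(Y, a) = -11 + 10*Y
l(C) = 1/(2*C)
x(K) = K² - 60*K (x(K) = (K² + (-11 + 10*(-5))*K) + K = (K² + (-11 - 50)*K) + K = (K² - 61*K) + K = K² - 60*K)
l(q(9, 3)) + x(176) = (½)/11 + 176*(-60 + 176) = (½)*(1/11) + 176*116 = 1/22 + 20416 = 449153/22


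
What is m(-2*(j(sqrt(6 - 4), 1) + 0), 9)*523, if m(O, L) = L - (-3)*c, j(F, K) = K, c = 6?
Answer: 14121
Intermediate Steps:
m(O, L) = 18 + L (m(O, L) = L - (-3)*6 = L - 1*(-18) = L + 18 = 18 + L)
m(-2*(j(sqrt(6 - 4), 1) + 0), 9)*523 = (18 + 9)*523 = 27*523 = 14121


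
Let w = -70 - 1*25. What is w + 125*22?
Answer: 2655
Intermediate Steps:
w = -95 (w = -70 - 25 = -95)
w + 125*22 = -95 + 125*22 = -95 + 2750 = 2655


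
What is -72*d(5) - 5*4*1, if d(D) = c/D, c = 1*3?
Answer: -316/5 ≈ -63.200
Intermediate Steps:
c = 3
d(D) = 3/D
-72*d(5) - 5*4*1 = -216/5 - 5*4*1 = -216/5 - 20*1 = -72*⅗ - 20 = -216/5 - 20 = -316/5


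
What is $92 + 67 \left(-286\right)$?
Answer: $-19070$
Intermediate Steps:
$92 + 67 \left(-286\right) = 92 - 19162 = -19070$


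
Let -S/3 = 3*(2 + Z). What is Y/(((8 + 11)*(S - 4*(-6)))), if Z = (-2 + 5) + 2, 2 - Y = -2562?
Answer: -2564/741 ≈ -3.4602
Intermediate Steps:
Y = 2564 (Y = 2 - 1*(-2562) = 2 + 2562 = 2564)
Z = 5 (Z = 3 + 2 = 5)
S = -63 (S = -9*(2 + 5) = -9*7 = -3*21 = -63)
Y/(((8 + 11)*(S - 4*(-6)))) = 2564/(((8 + 11)*(-63 - 4*(-6)))) = 2564/((19*(-63 + 24))) = 2564/((19*(-39))) = 2564/(-741) = 2564*(-1/741) = -2564/741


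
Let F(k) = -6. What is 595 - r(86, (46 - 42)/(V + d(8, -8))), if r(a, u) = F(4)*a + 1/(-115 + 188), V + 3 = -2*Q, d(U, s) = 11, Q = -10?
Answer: 81102/73 ≈ 1111.0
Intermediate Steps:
V = 17 (V = -3 - 2*(-10) = -3 + 20 = 17)
r(a, u) = 1/73 - 6*a (r(a, u) = -6*a + 1/(-115 + 188) = -6*a + 1/73 = 1/73 - 6*a)
595 - r(86, (46 - 42)/(V + d(8, -8))) = 595 - (1/73 - 6*86) = 595 - (1/73 - 516) = 595 - 1*(-37667/73) = 595 + 37667/73 = 81102/73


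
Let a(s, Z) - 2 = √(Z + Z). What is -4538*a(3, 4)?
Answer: -9076 - 9076*√2 ≈ -21911.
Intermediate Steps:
a(s, Z) = 2 + √2*√Z (a(s, Z) = 2 + √(Z + Z) = 2 + √(2*Z) = 2 + √2*√Z)
-4538*a(3, 4) = -4538*(2 + √2*√4) = -4538*(2 + √2*2) = -4538*(2 + 2*√2) = -9076 - 9076*√2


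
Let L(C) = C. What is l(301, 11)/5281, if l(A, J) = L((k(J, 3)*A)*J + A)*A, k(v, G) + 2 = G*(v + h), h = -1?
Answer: 27995709/5281 ≈ 5301.2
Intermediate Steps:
k(v, G) = -2 + G*(-1 + v) (k(v, G) = -2 + G*(v - 1) = -2 + G*(-1 + v))
l(A, J) = A*(A + A*J*(-5 + 3*J)) (l(A, J) = (((-2 - 1*3 + 3*J)*A)*J + A)*A = (((-2 - 3 + 3*J)*A)*J + A)*A = (((-5 + 3*J)*A)*J + A)*A = ((A*(-5 + 3*J))*J + A)*A = (A*J*(-5 + 3*J) + A)*A = (A + A*J*(-5 + 3*J))*A = A*(A + A*J*(-5 + 3*J)))
l(301, 11)/5281 = (301²*(1 + 11*(-5 + 3*11)))/5281 = (90601*(1 + 11*(-5 + 33)))*(1/5281) = (90601*(1 + 11*28))*(1/5281) = (90601*(1 + 308))*(1/5281) = (90601*309)*(1/5281) = 27995709*(1/5281) = 27995709/5281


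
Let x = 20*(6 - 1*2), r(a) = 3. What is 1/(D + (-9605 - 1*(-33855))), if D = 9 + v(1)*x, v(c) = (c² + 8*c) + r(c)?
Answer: 1/25219 ≈ 3.9653e-5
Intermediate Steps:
x = 80 (x = 20*(6 - 2) = 20*4 = 80)
v(c) = 3 + c² + 8*c (v(c) = (c² + 8*c) + 3 = 3 + c² + 8*c)
D = 969 (D = 9 + (3 + 1² + 8*1)*80 = 9 + (3 + 1 + 8)*80 = 9 + 12*80 = 9 + 960 = 969)
1/(D + (-9605 - 1*(-33855))) = 1/(969 + (-9605 - 1*(-33855))) = 1/(969 + (-9605 + 33855)) = 1/(969 + 24250) = 1/25219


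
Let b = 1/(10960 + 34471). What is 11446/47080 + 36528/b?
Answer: 39064713996443/23540 ≈ 1.6595e+9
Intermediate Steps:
b = 1/45431 ≈ 2.2011e-5
11446/47080 + 36528/b = 11446/47080 + 36528/(1/45431) = 11446*(1/47080) + 36528*45431 = 5723/23540 + 1659503568 = 39064713996443/23540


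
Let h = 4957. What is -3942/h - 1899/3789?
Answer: -2705509/2086897 ≈ -1.2964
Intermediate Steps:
-3942/h - 1899/3789 = -3942/4957 - 1899/3789 = -3942*1/4957 - 1899*1/3789 = -3942/4957 - 211/421 = -2705509/2086897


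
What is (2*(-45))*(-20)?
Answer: 1800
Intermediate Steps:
(2*(-45))*(-20) = -90*(-20) = 1800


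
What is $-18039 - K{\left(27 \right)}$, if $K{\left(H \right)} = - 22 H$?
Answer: $-17445$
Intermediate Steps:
$-18039 - K{\left(27 \right)} = -18039 - \left(-22\right) 27 = -18039 - -594 = -18039 + 594 = -17445$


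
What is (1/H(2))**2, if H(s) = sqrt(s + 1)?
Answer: 1/3 ≈ 0.33333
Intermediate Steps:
H(s) = sqrt(1 + s)
(1/H(2))**2 = (1/(sqrt(1 + 2)))**2 = (1/(sqrt(3)))**2 = (sqrt(3)/3)**2 = 1/3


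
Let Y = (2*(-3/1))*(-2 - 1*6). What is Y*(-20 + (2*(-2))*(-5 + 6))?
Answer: -1152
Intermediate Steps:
Y = 48 (Y = (2*(-3*1))*(-2 - 6) = (2*(-3))*(-8) = -6*(-8) = 48)
Y*(-20 + (2*(-2))*(-5 + 6)) = 48*(-20 + (2*(-2))*(-5 + 6)) = 48*(-20 - 4*1) = 48*(-20 - 4) = 48*(-24) = -1152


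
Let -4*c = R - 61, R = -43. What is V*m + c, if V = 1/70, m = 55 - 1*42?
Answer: 1833/70 ≈ 26.186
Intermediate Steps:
c = 26 (c = -(-43 - 61)/4 = -1/4*(-104) = 26)
m = 13 (m = 55 - 42 = 13)
V = 1/70 ≈ 0.014286
V*m + c = (1/70)*13 + 26 = 13/70 + 26 = 1833/70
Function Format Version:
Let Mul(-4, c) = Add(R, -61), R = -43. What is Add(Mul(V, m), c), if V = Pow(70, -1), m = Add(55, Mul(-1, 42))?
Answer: Rational(1833, 70) ≈ 26.186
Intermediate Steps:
c = 26 (c = Mul(Rational(-1, 4), Add(-43, -61)) = Mul(Rational(-1, 4), -104) = 26)
m = 13 (m = Add(55, -42) = 13)
V = Rational(1, 70) ≈ 0.014286
Add(Mul(V, m), c) = Add(Mul(Rational(1, 70), 13), 26) = Add(Rational(13, 70), 26) = Rational(1833, 70)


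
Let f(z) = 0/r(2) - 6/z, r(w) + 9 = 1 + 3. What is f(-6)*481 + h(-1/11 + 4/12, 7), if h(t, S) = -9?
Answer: 472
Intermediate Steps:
r(w) = -5 (r(w) = -9 + (1 + 3) = -9 + 4 = -5)
f(z) = -6/z (f(z) = 0/(-5) - 6/z = 0*(-1/5) - 6/z = 0 - 6/z = -6/z)
f(-6)*481 + h(-1/11 + 4/12, 7) = -6/(-6)*481 - 9 = -6*(-1/6)*481 - 9 = 1*481 - 9 = 481 - 9 = 472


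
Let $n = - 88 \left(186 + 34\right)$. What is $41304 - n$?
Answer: $60664$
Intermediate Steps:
$n = -19360$ ($n = \left(-88\right) 220 = -19360$)
$41304 - n = 41304 - -19360 = 41304 + 19360 = 60664$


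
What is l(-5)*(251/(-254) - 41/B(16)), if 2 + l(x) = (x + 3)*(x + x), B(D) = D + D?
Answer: -83007/2032 ≈ -40.850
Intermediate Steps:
B(D) = 2*D
l(x) = -2 + 2*x*(3 + x) (l(x) = -2 + (x + 3)*(x + x) = -2 + (3 + x)*(2*x) = -2 + 2*x*(3 + x))
l(-5)*(251/(-254) - 41/B(16)) = (-2 + 2*(-5)**2 + 6*(-5))*(251/(-254) - 41/(2*16)) = (-2 + 2*25 - 30)*(251*(-1/254) - 41/32) = (-2 + 50 - 30)*(-251/254 - 41*1/32) = 18*(-251/254 - 41/32) = 18*(-9223/4064) = -83007/2032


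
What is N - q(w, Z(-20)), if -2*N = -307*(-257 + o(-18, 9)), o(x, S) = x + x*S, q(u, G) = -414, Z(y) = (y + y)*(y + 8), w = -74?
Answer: -133331/2 ≈ -66666.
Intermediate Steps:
Z(y) = 2*y*(8 + y) (Z(y) = (2*y)*(8 + y) = 2*y*(8 + y))
o(x, S) = x + S*x
N = -134159/2 (N = -(-307)*(-257 - 18*(1 + 9))/2 = -(-307)*(-257 - 18*10)/2 = -(-307)*(-257 - 180)/2 = -(-307)*(-437)/2 = -½*134159 = -134159/2 ≈ -67080.)
N - q(w, Z(-20)) = -134159/2 - 1*(-414) = -134159/2 + 414 = -133331/2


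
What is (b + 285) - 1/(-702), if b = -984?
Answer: -490697/702 ≈ -699.00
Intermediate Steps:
(b + 285) - 1/(-702) = (-984 + 285) - 1/(-702) = -699 - 1*(-1/702) = -699 + 1/702 = -490697/702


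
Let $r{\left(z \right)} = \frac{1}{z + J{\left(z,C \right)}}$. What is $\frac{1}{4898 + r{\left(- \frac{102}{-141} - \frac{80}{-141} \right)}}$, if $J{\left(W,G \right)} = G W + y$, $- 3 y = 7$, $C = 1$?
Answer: $\frac{35}{171571} \approx 0.000204$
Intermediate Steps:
$y = - \frac{7}{3}$ ($y = \left(- \frac{1}{3}\right) 7 = - \frac{7}{3} \approx -2.3333$)
$J{\left(W,G \right)} = - \frac{7}{3} + G W$ ($J{\left(W,G \right)} = G W - \frac{7}{3} = - \frac{7}{3} + G W$)
$r{\left(z \right)} = \frac{1}{- \frac{7}{3} + 2 z}$ ($r{\left(z \right)} = \frac{1}{z + \left(- \frac{7}{3} + 1 z\right)} = \frac{1}{z + \left(- \frac{7}{3} + z\right)} = \frac{1}{- \frac{7}{3} + 2 z}$)
$\frac{1}{4898 + r{\left(- \frac{102}{-141} - \frac{80}{-141} \right)}} = \frac{1}{4898 + \frac{3}{-7 + 6 \left(- \frac{102}{-141} - \frac{80}{-141}\right)}} = \frac{1}{4898 + \frac{3}{-7 + 6 \left(\left(-102\right) \left(- \frac{1}{141}\right) - - \frac{80}{141}\right)}} = \frac{1}{4898 + \frac{3}{-7 + 6 \left(\frac{34}{47} + \frac{80}{141}\right)}} = \frac{1}{4898 + \frac{3}{-7 + 6 \cdot \frac{182}{141}}} = \frac{1}{4898 + \frac{3}{-7 + \frac{364}{47}}} = \frac{1}{4898 + \frac{3}{\frac{35}{47}}} = \frac{1}{4898 + 3 \cdot \frac{47}{35}} = \frac{1}{4898 + \frac{141}{35}} = \frac{1}{\frac{171571}{35}} = \frac{35}{171571}$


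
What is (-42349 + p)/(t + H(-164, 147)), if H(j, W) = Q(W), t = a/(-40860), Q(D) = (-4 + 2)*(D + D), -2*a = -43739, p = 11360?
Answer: 133285320/2531321 ≈ 52.654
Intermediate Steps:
a = 43739/2 (a = -½*(-43739) = 43739/2 ≈ 21870.)
Q(D) = -4*D
t = -43739/81720 (t = (43739/2)/(-40860) = (43739/2)*(-1/40860) = -43739/81720 ≈ -0.53523)
H(j, W) = -4*W
(-42349 + p)/(t + H(-164, 147)) = (-42349 + 11360)/(-43739/81720 - 4*147) = -30989/(-43739/81720 - 588) = -30989/(-48095099/81720) = -30989*(-81720/48095099) = 133285320/2531321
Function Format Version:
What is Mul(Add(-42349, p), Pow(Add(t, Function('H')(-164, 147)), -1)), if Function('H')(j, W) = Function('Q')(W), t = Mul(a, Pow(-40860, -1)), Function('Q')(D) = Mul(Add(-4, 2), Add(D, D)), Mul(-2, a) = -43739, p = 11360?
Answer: Rational(133285320, 2531321) ≈ 52.654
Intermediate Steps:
a = Rational(43739, 2) (a = Mul(Rational(-1, 2), -43739) = Rational(43739, 2) ≈ 21870.)
Function('Q')(D) = Mul(-4, D) (Function('Q')(D) = Mul(-2, Mul(2, D)) = Mul(-4, D))
t = Rational(-43739, 81720) (t = Mul(Rational(43739, 2), Pow(-40860, -1)) = Mul(Rational(43739, 2), Rational(-1, 40860)) = Rational(-43739, 81720) ≈ -0.53523)
Function('H')(j, W) = Mul(-4, W)
Mul(Add(-42349, p), Pow(Add(t, Function('H')(-164, 147)), -1)) = Mul(Add(-42349, 11360), Pow(Add(Rational(-43739, 81720), Mul(-4, 147)), -1)) = Mul(-30989, Pow(Add(Rational(-43739, 81720), -588), -1)) = Mul(-30989, Pow(Rational(-48095099, 81720), -1)) = Mul(-30989, Rational(-81720, 48095099)) = Rational(133285320, 2531321)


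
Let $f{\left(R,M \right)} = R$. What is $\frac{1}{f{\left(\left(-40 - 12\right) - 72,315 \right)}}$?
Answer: $- \frac{1}{124} \approx -0.0080645$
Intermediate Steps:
$\frac{1}{f{\left(\left(-40 - 12\right) - 72,315 \right)}} = \frac{1}{\left(-40 - 12\right) - 72} = \frac{1}{-52 - 72} = \frac{1}{-124} = - \frac{1}{124}$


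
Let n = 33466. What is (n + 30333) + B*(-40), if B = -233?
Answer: 73119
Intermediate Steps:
(n + 30333) + B*(-40) = (33466 + 30333) - 233*(-40) = 63799 + 9320 = 73119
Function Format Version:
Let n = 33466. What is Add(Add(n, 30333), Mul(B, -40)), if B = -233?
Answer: 73119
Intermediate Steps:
Add(Add(n, 30333), Mul(B, -40)) = Add(Add(33466, 30333), Mul(-233, -40)) = Add(63799, 9320) = 73119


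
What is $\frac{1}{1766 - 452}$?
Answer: $\frac{1}{1314} \approx 0.00076103$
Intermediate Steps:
$\frac{1}{1766 - 452} = \frac{1}{1314}$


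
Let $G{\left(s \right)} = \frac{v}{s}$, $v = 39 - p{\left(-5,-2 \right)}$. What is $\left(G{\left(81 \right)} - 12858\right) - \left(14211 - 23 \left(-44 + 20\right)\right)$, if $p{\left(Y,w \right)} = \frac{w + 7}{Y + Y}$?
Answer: $- \frac{4474523}{162} \approx -27621.0$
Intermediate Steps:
$p{\left(Y,w \right)} = \frac{7 + w}{2 Y}$
$v = \frac{79}{2}$ ($v = 39 - \frac{7 - 2}{2 \left(-5\right)} = 39 - \frac{1}{2} \left(- \frac{1}{5}\right) 5 = 39 - - \frac{1}{2} = 39 + \frac{1}{2} = \frac{79}{2} \approx 39.5$)
$G{\left(s \right)} = \frac{79}{2 s}$
$\left(G{\left(81 \right)} - 12858\right) - \left(14211 - 23 \left(-44 + 20\right)\right) = \left(\frac{79}{2 \cdot 81} - 12858\right) - \left(14211 - 23 \left(-44 + 20\right)\right) = \left(\frac{79}{2} \cdot \frac{1}{81} - 12858\right) - \left(14211 - -552\right) = \left(\frac{79}{162} - 12858\right) - 14763 = - \frac{2082917}{162} - 14763 = - \frac{4474523}{162}$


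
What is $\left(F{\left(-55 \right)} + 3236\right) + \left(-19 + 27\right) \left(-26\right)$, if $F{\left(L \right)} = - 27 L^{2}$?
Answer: $-78647$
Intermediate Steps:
$\left(F{\left(-55 \right)} + 3236\right) + \left(-19 + 27\right) \left(-26\right) = \left(- 27 \left(-55\right)^{2} + 3236\right) + \left(-19 + 27\right) \left(-26\right) = \left(\left(-27\right) 3025 + 3236\right) + 8 \left(-26\right) = \left(-81675 + 3236\right) - 208 = -78439 - 208 = -78647$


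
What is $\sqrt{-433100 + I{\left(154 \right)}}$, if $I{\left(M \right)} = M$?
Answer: $i \sqrt{432946} \approx 657.99 i$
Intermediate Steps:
$\sqrt{-433100 + I{\left(154 \right)}} = \sqrt{-433100 + 154} = \sqrt{-432946} = i \sqrt{432946}$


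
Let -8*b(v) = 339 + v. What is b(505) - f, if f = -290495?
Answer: 580779/2 ≈ 2.9039e+5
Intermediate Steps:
b(v) = -339/8 - v/8 (b(v) = -(339 + v)/8 = -339/8 - v/8)
b(505) - f = (-339/8 - 1/8*505) - 1*(-290495) = (-339/8 - 505/8) + 290495 = -211/2 + 290495 = 580779/2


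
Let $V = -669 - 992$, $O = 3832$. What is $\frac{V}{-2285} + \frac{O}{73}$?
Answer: $\frac{8877373}{166805} \approx 53.22$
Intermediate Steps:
$V = -1661$ ($V = -669 - 992 = -1661$)
$\frac{V}{-2285} + \frac{O}{73} = - \frac{1661}{-2285} + \frac{3832}{73} = \left(-1661\right) \left(- \frac{1}{2285}\right) + 3832 \cdot \frac{1}{73} = \frac{1661}{2285} + \frac{3832}{73} = \frac{8877373}{166805}$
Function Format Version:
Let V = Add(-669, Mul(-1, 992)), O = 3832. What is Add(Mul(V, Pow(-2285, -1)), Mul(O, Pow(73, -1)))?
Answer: Rational(8877373, 166805) ≈ 53.220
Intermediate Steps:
V = -1661 (V = Add(-669, -992) = -1661)
Add(Mul(V, Pow(-2285, -1)), Mul(O, Pow(73, -1))) = Add(Mul(-1661, Pow(-2285, -1)), Mul(3832, Pow(73, -1))) = Add(Mul(-1661, Rational(-1, 2285)), Mul(3832, Rational(1, 73))) = Add(Rational(1661, 2285), Rational(3832, 73)) = Rational(8877373, 166805)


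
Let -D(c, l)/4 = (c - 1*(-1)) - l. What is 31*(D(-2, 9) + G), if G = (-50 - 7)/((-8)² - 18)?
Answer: 55273/46 ≈ 1201.6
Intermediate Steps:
D(c, l) = -4 - 4*c + 4*l (D(c, l) = -4*((c - 1*(-1)) - l) = -4*((c + 1) - l) = -4*((1 + c) - l) = -4*(1 + c - l) = -4 - 4*c + 4*l)
G = -57/46 (G = -57/(64 - 18) = -57/46 ≈ -1.2391)
31*(D(-2, 9) + G) = 31*((-4 - 4*(-2) + 4*9) - 57/46) = 31*((-4 + 8 + 36) - 57/46) = 31*(40 - 57/46) = 31*(1783/46) = 55273/46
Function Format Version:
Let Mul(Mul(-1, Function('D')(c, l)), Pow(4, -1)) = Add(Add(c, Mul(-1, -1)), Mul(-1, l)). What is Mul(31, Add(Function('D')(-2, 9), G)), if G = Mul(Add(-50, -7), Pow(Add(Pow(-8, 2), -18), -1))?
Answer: Rational(55273, 46) ≈ 1201.6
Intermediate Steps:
Function('D')(c, l) = Add(-4, Mul(-4, c), Mul(4, l)) (Function('D')(c, l) = Mul(-4, Add(Add(c, Mul(-1, -1)), Mul(-1, l))) = Mul(-4, Add(Add(c, 1), Mul(-1, l))) = Mul(-4, Add(Add(1, c), Mul(-1, l))) = Mul(-4, Add(1, c, Mul(-1, l))) = Add(-4, Mul(-4, c), Mul(4, l)))
G = Rational(-57, 46) (G = Mul(-57, Pow(Add(64, -18), -1)) = Mul(-57, Pow(46, -1)) = Mul(-57, Rational(1, 46)) = Rational(-57, 46) ≈ -1.2391)
Mul(31, Add(Function('D')(-2, 9), G)) = Mul(31, Add(Add(-4, Mul(-4, -2), Mul(4, 9)), Rational(-57, 46))) = Mul(31, Add(Add(-4, 8, 36), Rational(-57, 46))) = Mul(31, Add(40, Rational(-57, 46))) = Mul(31, Rational(1783, 46)) = Rational(55273, 46)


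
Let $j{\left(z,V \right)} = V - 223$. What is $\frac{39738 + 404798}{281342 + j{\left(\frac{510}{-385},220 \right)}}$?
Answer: $\frac{444536}{281339} \approx 1.5801$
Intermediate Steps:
$j{\left(z,V \right)} = -223 + V$ ($j{\left(z,V \right)} = V - 223 = -223 + V$)
$\frac{39738 + 404798}{281342 + j{\left(\frac{510}{-385},220 \right)}} = \frac{39738 + 404798}{281342 + \left(-223 + 220\right)} = \frac{444536}{281342 - 3} = \frac{444536}{281339}$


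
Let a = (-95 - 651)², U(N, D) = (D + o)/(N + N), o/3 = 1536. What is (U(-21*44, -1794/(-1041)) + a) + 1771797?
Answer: 746521540777/320628 ≈ 2.3283e+6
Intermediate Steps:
o = 4608 (o = 3*1536 = 4608)
U(N, D) = (4608 + D)/(2*N) (U(N, D) = (D + 4608)/(N + N) = (4608 + D)/((2*N)) = (4608 + D)*(1/(2*N)) = (4608 + D)/(2*N))
a = 556516 (a = (-746)² = 556516)
(U(-21*44, -1794/(-1041)) + a) + 1771797 = ((4608 - 1794/(-1041))/(2*((-21*44))) + 556516) + 1771797 = ((½)*(4608 - 1794*(-1/1041))/(-924) + 556516) + 1771797 = ((½)*(-1/924)*(4608 + 598/347) + 556516) + 1771797 = ((½)*(-1/924)*(1599574/347) + 556516) + 1771797 = (-799787/320628 + 556516) + 1771797 = 178433812261/320628 + 1771797 = 746521540777/320628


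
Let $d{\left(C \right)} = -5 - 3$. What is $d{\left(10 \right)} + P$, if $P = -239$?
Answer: $-247$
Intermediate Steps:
$d{\left(C \right)} = -8$ ($d{\left(C \right)} = -5 - 3 = -8$)
$d{\left(10 \right)} + P = -8 - 239 = -247$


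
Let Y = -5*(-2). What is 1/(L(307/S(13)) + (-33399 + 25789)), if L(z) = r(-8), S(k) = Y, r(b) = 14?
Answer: -1/7596 ≈ -0.00013165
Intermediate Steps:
Y = 10
S(k) = 10
L(z) = 14
1/(L(307/S(13)) + (-33399 + 25789)) = 1/(14 + (-33399 + 25789)) = 1/(14 - 7610) = 1/(-7596) = -1/7596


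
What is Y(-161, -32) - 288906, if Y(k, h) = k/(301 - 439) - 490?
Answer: -1736369/6 ≈ -2.8940e+5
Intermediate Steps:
Y(k, h) = -490 - k/138 (Y(k, h) = k/(-138) - 490 = -k/138 - 490 = -490 - k/138)
Y(-161, -32) - 288906 = (-490 - 1/138*(-161)) - 288906 = (-490 + 7/6) - 288906 = -2933/6 - 288906 = -1736369/6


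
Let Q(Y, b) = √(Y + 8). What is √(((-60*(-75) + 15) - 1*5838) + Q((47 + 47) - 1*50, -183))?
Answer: √(-1323 + 2*√13) ≈ 36.274*I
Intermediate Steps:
Q(Y, b) = √(8 + Y)
√(((-60*(-75) + 15) - 1*5838) + Q((47 + 47) - 1*50, -183)) = √(((-60*(-75) + 15) - 1*5838) + √(8 + ((47 + 47) - 1*50))) = √(((4500 + 15) - 5838) + √(8 + (94 - 50))) = √((4515 - 5838) + √(8 + 44)) = √(-1323 + √52) = √(-1323 + 2*√13)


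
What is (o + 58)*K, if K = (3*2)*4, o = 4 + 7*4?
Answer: 2160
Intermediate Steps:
o = 32 (o = 4 + 28 = 32)
K = 24 (K = 6*4 = 24)
(o + 58)*K = (32 + 58)*24 = 90*24 = 2160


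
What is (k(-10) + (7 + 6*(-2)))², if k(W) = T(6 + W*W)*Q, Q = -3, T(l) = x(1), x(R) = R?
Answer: 64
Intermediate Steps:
T(l) = 1
k(W) = -3 (k(W) = 1*(-3) = -3)
(k(-10) + (7 + 6*(-2)))² = (-3 + (7 + 6*(-2)))² = (-3 + (7 - 12))² = (-3 - 5)² = (-8)² = 64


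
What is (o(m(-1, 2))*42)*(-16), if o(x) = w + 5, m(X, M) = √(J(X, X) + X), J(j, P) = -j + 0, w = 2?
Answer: -4704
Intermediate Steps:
J(j, P) = -j
m(X, M) = 0 (m(X, M) = √(-X + X) = √0 = 0)
o(x) = 7 (o(x) = 2 + 5 = 7)
(o(m(-1, 2))*42)*(-16) = (7*42)*(-16) = 294*(-16) = -4704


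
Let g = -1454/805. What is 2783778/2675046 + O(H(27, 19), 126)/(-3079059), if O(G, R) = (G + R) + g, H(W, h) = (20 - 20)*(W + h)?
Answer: 1149953834507869/1105080448613295 ≈ 1.0406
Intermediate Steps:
g = -1454/805 (g = -1454*1/805 = -1454/805 ≈ -1.8062)
H(W, h) = 0 (H(W, h) = 0*(W + h) = 0)
O(G, R) = -1454/805 + G + R (O(G, R) = (G + R) - 1454/805 = -1454/805 + G + R)
2783778/2675046 + O(H(27, 19), 126)/(-3079059) = 2783778/2675046 + (-1454/805 + 0 + 126)/(-3079059) = 2783778*(1/2675046) + (99976/805)*(-1/3079059) = 463963/445841 - 99976/2478642495 = 1149953834507869/1105080448613295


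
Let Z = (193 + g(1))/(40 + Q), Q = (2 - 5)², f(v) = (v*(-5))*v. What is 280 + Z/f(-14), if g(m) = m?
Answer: 6722703/24010 ≈ 280.00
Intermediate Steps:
f(v) = -5*v² (f(v) = (-5*v)*v = -5*v²)
Q = 9 (Q = (-3)² = 9)
Z = 194/49 (Z = (193 + 1)/(40 + 9) = 194/49 ≈ 3.9592)
280 + Z/f(-14) = 280 + (194/49)/(-5*(-14)²) = 280 + (194/49)/(-5*196) = 280 + (194/49)/(-980) = 280 - 1/980*194/49 = 280 - 97/24010 = 6722703/24010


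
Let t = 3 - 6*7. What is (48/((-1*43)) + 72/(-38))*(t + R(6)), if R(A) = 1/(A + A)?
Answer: 95735/817 ≈ 117.18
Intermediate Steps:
t = -39 (t = 3 - 42 = -39)
R(A) = 1/(2*A)
(48/((-1*43)) + 72/(-38))*(t + R(6)) = (48/((-1*43)) + 72/(-38))*(-39 + (½)/6) = (48/(-43) + 72*(-1/38))*(-39 + (½)*(⅙)) = (48*(-1/43) - 36/19)*(-39 + 1/12) = (-48/43 - 36/19)*(-467/12) = -2460/817*(-467/12) = 95735/817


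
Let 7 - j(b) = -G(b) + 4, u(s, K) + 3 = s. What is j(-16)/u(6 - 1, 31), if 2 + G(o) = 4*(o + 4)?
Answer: -47/2 ≈ -23.500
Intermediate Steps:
G(o) = 14 + 4*o (G(o) = -2 + 4*(o + 4) = -2 + 4*(4 + o) = -2 + (16 + 4*o) = 14 + 4*o)
u(s, K) = -3 + s
j(b) = 17 + 4*b (j(b) = 7 - (-(14 + 4*b) + 4) = 7 - ((-14 - 4*b) + 4) = 7 - (-10 - 4*b) = 7 + (10 + 4*b) = 17 + 4*b)
j(-16)/u(6 - 1, 31) = (17 + 4*(-16))/(-3 + (6 - 1)) = (17 - 64)/(-3 + 5) = -47/2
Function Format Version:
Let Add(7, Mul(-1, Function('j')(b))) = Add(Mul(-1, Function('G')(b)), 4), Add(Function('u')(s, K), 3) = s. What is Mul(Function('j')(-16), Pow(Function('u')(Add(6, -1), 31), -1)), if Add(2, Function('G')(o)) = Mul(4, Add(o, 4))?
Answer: Rational(-47, 2) ≈ -23.500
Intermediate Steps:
Function('G')(o) = Add(14, Mul(4, o)) (Function('G')(o) = Add(-2, Mul(4, Add(o, 4))) = Add(-2, Mul(4, Add(4, o))) = Add(-2, Add(16, Mul(4, o))) = Add(14, Mul(4, o)))
Function('u')(s, K) = Add(-3, s)
Function('j')(b) = Add(17, Mul(4, b)) (Function('j')(b) = Add(7, Mul(-1, Add(Mul(-1, Add(14, Mul(4, b))), 4))) = Add(7, Mul(-1, Add(Add(-14, Mul(-4, b)), 4))) = Add(7, Mul(-1, Add(-10, Mul(-4, b)))) = Add(7, Add(10, Mul(4, b))) = Add(17, Mul(4, b)))
Mul(Function('j')(-16), Pow(Function('u')(Add(6, -1), 31), -1)) = Mul(Add(17, Mul(4, -16)), Pow(Add(-3, Add(6, -1)), -1)) = Mul(Add(17, -64), Pow(Add(-3, 5), -1)) = Mul(-47, Pow(2, -1)) = Mul(-47, Rational(1, 2)) = Rational(-47, 2)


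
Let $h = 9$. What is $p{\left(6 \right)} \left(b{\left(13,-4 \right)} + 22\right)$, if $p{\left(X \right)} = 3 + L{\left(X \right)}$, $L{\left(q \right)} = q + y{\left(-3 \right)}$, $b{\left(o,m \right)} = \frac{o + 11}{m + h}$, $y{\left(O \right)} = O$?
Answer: $\frac{804}{5} \approx 160.8$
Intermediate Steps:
$b{\left(o,m \right)} = \frac{11 + o}{9 + m}$ ($b{\left(o,m \right)} = \frac{o + 11}{m + 9} = \frac{11 + o}{9 + m}$)
$L{\left(q \right)} = -3 + q$ ($L{\left(q \right)} = q - 3 = -3 + q$)
$p{\left(X \right)} = X$ ($p{\left(X \right)} = 3 + \left(-3 + X\right) = X$)
$p{\left(6 \right)} \left(b{\left(13,-4 \right)} + 22\right) = 6 \left(\frac{11 + 13}{9 - 4} + 22\right) = 6 \left(\frac{1}{5} \cdot 24 + 22\right) = 6 \left(\frac{24}{5} + 22\right) = 6 \cdot \frac{134}{5} = \frac{804}{5}$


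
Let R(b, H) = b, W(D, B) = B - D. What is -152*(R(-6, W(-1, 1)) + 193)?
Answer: -28424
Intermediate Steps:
-152*(R(-6, W(-1, 1)) + 193) = -152*(-6 + 193) = -152*187 = -28424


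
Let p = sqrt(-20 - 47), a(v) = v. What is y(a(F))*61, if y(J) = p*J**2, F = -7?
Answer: 2989*I*sqrt(67) ≈ 24466.0*I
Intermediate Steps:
p = I*sqrt(67) (p = sqrt(-67) = I*sqrt(67) ≈ 8.1853*I)
y(J) = I*sqrt(67)*J**2 (y(J) = (I*sqrt(67))*J**2 = I*sqrt(67)*J**2)
y(a(F))*61 = (I*sqrt(67)*(-7)**2)*61 = (I*sqrt(67)*49)*61 = (49*I*sqrt(67))*61 = 2989*I*sqrt(67)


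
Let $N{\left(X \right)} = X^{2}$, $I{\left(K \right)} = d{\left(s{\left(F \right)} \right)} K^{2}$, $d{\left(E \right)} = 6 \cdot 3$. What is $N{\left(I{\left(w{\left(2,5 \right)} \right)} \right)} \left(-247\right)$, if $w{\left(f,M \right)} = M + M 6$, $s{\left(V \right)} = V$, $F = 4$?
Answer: $-120092017500$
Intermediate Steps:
$d{\left(E \right)} = 18$
$w{\left(f,M \right)} = 7 M$ ($w{\left(f,M \right)} = M + 6 M = 7 M$)
$I{\left(K \right)} = 18 K^{2}$
$N{\left(I{\left(w{\left(2,5 \right)} \right)} \right)} \left(-247\right) = \left(18 \left(7 \cdot 5\right)^{2}\right)^{2} \left(-247\right) = \left(18 \cdot 35^{2}\right)^{2} \left(-247\right) = \left(18 \cdot 1225\right)^{2} \left(-247\right) = 22050^{2} \left(-247\right) = 486202500 \left(-247\right) = -120092017500$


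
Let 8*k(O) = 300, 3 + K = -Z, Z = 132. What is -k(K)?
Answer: -75/2 ≈ -37.500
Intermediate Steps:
K = -135 (K = -3 - 1*132 = -3 - 132 = -135)
k(O) = 75/2 (k(O) = (1/8)*300 = 75/2)
-k(K) = -1*75/2 = -75/2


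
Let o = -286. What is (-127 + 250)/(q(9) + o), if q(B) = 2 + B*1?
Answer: -123/275 ≈ -0.44727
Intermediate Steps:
q(B) = 2 + B
(-127 + 250)/(q(9) + o) = (-127 + 250)/((2 + 9) - 286) = 123/(11 - 286) = 123/(-275) = 123*(-1/275) = -123/275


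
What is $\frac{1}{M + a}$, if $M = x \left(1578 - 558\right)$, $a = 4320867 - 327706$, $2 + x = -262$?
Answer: $\frac{1}{3723881} \approx 2.6854 \cdot 10^{-7}$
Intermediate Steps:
$x = -264$ ($x = -2 - 262 = -264$)
$a = 3993161$ ($a = 4320867 - 327706 = 3993161$)
$M = -269280$ ($M = - 264 \left(1578 - 558\right) = \left(-264\right) 1020 = -269280$)
$\frac{1}{M + a} = \frac{1}{-269280 + 3993161} = \frac{1}{3723881}$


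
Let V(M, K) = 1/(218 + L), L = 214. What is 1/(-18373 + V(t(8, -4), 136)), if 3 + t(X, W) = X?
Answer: -432/7937135 ≈ -5.4428e-5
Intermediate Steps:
t(X, W) = -3 + X
V(M, K) = 1/432 (V(M, K) = 1/(218 + 214) = 1/432)
1/(-18373 + V(t(8, -4), 136)) = 1/(-18373 + 1/432) = 1/(-7937135/432) = -432/7937135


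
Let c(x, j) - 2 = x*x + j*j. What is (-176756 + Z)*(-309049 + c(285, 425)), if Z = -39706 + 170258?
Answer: 2180690188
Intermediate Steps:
c(x, j) = 2 + j² + x² (c(x, j) = 2 + (x*x + j*j) = 2 + (x² + j²) = 2 + (j² + x²) = 2 + j² + x²)
Z = 130552
(-176756 + Z)*(-309049 + c(285, 425)) = (-176756 + 130552)*(-309049 + (2 + 425² + 285²)) = -46204*(-309049 + (2 + 180625 + 81225)) = -46204*(-309049 + 261852) = -46204*(-47197) = 2180690188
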